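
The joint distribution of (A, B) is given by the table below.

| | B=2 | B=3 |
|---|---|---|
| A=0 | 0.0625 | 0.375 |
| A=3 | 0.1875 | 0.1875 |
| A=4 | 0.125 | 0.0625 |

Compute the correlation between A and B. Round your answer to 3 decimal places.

-0.439

E[A] = 1.875,  E[B] = 2.625
E[AB] = 4.5625
cov(A,B) = E[AB] − E[A]E[B] = 4.5625 − (1.875)(2.625) = -0.359375
var(A) = 2.859375,  var(B) = 0.234375
ρ = -0.359375 / √(2.859375·0.234375) ≈ -0.439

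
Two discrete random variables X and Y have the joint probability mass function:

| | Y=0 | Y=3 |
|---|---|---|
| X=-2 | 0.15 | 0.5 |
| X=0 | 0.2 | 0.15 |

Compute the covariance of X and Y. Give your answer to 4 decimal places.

-0.4650

E[X] = -1.3,  E[Y] = 1.95
E[XY] = -3
cov(X,Y) = E[XY] − E[X]E[Y] = -3 − (-1.3)(1.95) = -0.465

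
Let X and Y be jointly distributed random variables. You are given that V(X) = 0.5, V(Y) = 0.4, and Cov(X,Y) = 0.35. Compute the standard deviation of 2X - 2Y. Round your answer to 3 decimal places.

0.894

V(2X - 2Y) = (2)²·V(X) + (-2)²·V(Y) + 2·(2)·(-2)·Cov(X,Y)
= 4·0.5 + 4·0.4 + -8·0.35 = 0.8
SD(2X - 2Y) = √0.8 ≈ 0.894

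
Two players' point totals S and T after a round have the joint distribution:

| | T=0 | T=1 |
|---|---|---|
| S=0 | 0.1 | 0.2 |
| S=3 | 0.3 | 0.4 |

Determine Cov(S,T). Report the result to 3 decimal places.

-0.060

E[S] = 2.1,  E[T] = 0.6
E[ST] = 1.2
Cov(S,T) = E[ST] − E[S]E[T] = 1.2 − (2.1)(0.6) = -0.06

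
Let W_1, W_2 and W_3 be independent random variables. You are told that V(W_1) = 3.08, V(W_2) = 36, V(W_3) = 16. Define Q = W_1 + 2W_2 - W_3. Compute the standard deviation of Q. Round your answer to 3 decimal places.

By independence, V(Q) = (1)²V(W_1) + (2)²V(W_2) + (-1)²V(W_3)
= (1)²·3.08 + (2)²·36 + (-1)²·16 = 163.08
SD(Q) = √163.08 ≈ 12.770

12.770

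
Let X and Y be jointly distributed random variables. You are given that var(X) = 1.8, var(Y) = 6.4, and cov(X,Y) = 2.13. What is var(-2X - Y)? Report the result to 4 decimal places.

var(-2X - Y) = (-2)²·var(X) + (-1)²·var(Y) + 2·(-2)·(-1)·cov(X,Y)
= 4·1.8 + 1·6.4 + 4·2.13 = 22.12

22.1200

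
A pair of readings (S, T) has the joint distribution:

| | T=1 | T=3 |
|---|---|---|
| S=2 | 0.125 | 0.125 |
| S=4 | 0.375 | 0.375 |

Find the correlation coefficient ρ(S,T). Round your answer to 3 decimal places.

0.000

E[S] = 3.5,  E[T] = 2
E[ST] = 7
cov(S,T) = E[ST] − E[S]E[T] = 7 − (3.5)(2) = 0
Var(S) = 0.75,  Var(T) = 1
ρ = 0 / √(0.75·1) ≈ 0.000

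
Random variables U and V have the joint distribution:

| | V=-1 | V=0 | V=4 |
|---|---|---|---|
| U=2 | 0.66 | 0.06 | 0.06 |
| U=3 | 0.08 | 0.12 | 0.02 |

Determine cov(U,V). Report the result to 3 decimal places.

E[U] = 2.22,  E[V] = -0.42
E[UV] = -0.84
cov(U,V) = E[UV] − E[U]E[V] = -0.84 − (2.22)(-0.42) = 0.0924

0.092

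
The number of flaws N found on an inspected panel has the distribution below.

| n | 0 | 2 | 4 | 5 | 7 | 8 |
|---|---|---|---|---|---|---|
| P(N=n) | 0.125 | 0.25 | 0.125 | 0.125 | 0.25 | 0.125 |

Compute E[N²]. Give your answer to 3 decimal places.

26.375

E[N²] = (0)²(0.125) + (2)²(0.25) + (4)²(0.125) + (5)²(0.125) + (7)²(0.25) + (8)²(0.125) = 26.375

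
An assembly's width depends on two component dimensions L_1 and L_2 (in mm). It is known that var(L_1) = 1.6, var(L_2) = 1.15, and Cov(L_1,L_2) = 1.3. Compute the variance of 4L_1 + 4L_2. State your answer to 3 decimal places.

var(4L_1 + 4L_2) = (4)²·var(L_1) + (4)²·var(L_2) + 2·(4)·(4)·Cov(L_1,L_2)
= 16·1.6 + 16·1.15 + 32·1.3 = 85.6

85.600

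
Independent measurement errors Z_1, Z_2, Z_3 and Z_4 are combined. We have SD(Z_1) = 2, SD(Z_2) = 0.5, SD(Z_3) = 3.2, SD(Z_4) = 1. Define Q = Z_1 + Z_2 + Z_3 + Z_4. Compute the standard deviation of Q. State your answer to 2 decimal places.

3.94

var(Z_1) = 4, var(Z_2) = 0.25, var(Z_3) = 10.24, var(Z_4) = 1
By independence, var(Q) = (1)²var(Z_1) + (1)²var(Z_2) + (1)²var(Z_3) + (1)²var(Z_4)
= (1)²·4 + (1)²·0.25 + (1)²·10.24 + (1)²·1 = 15.49
SD(Q) = √15.49 ≈ 3.94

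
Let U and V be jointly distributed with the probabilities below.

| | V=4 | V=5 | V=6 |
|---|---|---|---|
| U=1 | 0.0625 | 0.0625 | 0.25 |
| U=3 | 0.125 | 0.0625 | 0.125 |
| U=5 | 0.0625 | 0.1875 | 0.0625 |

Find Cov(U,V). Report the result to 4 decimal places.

E[U] = 2.875,  E[V] = 5.1875
E[UV] = 14.5625
Cov(U,V) = E[UV] − E[U]E[V] = 14.5625 − (2.875)(5.1875) = -0.3515625

-0.3516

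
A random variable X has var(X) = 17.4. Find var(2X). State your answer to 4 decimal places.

var(2X) = (2)²·var(X) = 4·17.4 = 69.6

69.6000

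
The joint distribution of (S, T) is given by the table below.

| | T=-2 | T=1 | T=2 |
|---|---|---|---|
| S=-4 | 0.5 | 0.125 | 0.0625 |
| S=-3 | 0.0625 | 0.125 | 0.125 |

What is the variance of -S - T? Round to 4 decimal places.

E[S] = -3.6875,  E[T] = -0.5,  E[ST] = 2.25
Var(S) = 13.8125 − (-3.6875)² = 0.21484375;  Var(T) = 3.25 − (-0.5)² = 3
cov(S,T) = 2.25 − (-3.6875)(-0.5) = 0.40625
Var(-S - T) = (-1)²·0.21484375 + (-1)²·3 + 2·(-1)·(-1)·0.40625 = 4.02734375

4.0273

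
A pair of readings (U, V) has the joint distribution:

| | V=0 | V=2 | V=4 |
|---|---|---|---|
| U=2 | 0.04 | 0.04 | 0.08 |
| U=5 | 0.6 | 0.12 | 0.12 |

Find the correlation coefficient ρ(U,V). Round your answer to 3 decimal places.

E[U] = 4.52,  E[V] = 1.12
E[UV] = 4.4
Cov(U,V) = E[UV] − E[U]E[V] = 4.4 − (4.52)(1.12) = -0.6624
Var(U) = 1.2096,  Var(V) = 2.5856
ρ = -0.6624 / √(1.2096·2.5856) ≈ -0.375

-0.375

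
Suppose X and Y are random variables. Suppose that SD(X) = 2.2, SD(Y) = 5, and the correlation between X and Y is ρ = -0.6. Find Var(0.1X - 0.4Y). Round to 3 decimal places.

Var(X) = (2.2)² = 4.84;  Var(Y) = (5)² = 25
Cov(X,Y) = ρ·SD(X)·SD(Y) = -0.6·2.2·5 = -6.6
Var(0.1X - 0.4Y) = (0.1)²·Var(X) + (-0.4)²·Var(Y) + 2·(0.1)·(-0.4)·Cov(X,Y)
= 0.01·4.84 + 0.16·25 + -0.08·-6.6 = 4.5764

4.576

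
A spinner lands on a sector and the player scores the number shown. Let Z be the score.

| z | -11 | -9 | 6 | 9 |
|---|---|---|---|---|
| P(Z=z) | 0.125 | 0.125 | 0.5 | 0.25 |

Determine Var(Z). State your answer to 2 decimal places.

55.94

E[Z] = (-11)(0.125) + (-9)(0.125) + (6)(0.5) + (9)(0.25) = 2.75
E[Z²] = (-11)²(0.125) + (-9)²(0.125) + (6)²(0.5) + (9)²(0.25) = 63.5
Var(Z) = E[Z²] − (E[Z])² = 63.5 − (2.75)² = 55.9375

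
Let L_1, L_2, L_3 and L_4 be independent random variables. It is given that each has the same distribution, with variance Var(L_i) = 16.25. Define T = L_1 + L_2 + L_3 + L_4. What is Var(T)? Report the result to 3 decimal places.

By independence, Var(T) = (1)²Var(L_1) + (1)²Var(L_2) + (1)²Var(L_3) + (1)²Var(L_4)
= (1)²·16.25 + (1)²·16.25 + (1)²·16.25 + (1)²·16.25 = 65

65.000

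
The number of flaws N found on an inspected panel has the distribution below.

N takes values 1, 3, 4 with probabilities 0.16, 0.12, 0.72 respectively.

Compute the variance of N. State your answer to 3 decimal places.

E[N] = (1)(0.16) + (3)(0.12) + (4)(0.72) = 3.4
E[N²] = (1)²(0.16) + (3)²(0.12) + (4)²(0.72) = 12.76
Var(N) = E[N²] − (E[N])² = 12.76 − (3.4)² = 1.2

1.200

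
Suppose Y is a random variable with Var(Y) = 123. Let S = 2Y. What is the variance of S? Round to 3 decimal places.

492.000

Var(2Y) = (2)²·Var(Y) = 4·123 = 492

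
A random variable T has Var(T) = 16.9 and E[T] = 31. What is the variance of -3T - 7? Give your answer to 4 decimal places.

Var(-3T - 7) = (-3)²·Var(T) = 9·16.9 = 152.1

152.1000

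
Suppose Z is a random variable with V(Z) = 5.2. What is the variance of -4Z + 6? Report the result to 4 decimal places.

V(-4Z + 6) = (-4)²·V(Z) = 16·5.2 = 83.2

83.2000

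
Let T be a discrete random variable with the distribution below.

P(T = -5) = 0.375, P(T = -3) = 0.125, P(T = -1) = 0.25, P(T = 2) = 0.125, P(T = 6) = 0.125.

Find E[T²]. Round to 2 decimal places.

15.75

E[T²] = (-5)²(0.375) + (-3)²(0.125) + (-1)²(0.25) + (2)²(0.125) + (6)²(0.125) = 15.75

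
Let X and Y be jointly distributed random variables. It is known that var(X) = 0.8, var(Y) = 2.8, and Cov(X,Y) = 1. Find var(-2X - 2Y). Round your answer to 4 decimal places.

var(-2X - 2Y) = (-2)²·var(X) + (-2)²·var(Y) + 2·(-2)·(-2)·Cov(X,Y)
= 4·0.8 + 4·2.8 + 8·1 = 22.4

22.4000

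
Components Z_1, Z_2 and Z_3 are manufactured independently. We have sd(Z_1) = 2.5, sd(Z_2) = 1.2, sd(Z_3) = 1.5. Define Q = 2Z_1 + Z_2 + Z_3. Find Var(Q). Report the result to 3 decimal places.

28.690

Var(Z_1) = 6.25, Var(Z_2) = 1.44, Var(Z_3) = 2.25
By independence, Var(Q) = (2)²Var(Z_1) + (1)²Var(Z_2) + (1)²Var(Z_3)
= (2)²·6.25 + (1)²·1.44 + (1)²·2.25 = 28.69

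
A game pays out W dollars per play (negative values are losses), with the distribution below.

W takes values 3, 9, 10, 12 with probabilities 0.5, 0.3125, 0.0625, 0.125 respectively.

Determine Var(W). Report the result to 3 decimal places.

E[W] = (3)(0.5) + (9)(0.3125) + (10)(0.0625) + (12)(0.125) = 6.4375
E[W²] = (3)²(0.5) + (9)²(0.3125) + (10)²(0.0625) + (12)²(0.125) = 54.0625
Var(W) = E[W²] − (E[W])² = 54.0625 − (6.4375)² = 12.62109375

12.621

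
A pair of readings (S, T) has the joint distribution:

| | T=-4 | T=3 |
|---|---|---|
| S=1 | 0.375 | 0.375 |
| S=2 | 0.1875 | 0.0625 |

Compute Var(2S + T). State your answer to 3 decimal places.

11.496

E[S] = 1.25,  E[T] = -0.9375,  E[ST] = -1.5
Var(S) = 1.75 − (1.25)² = 0.1875;  Var(T) = 12.9375 − (-0.9375)² = 12.05859375
cov(S,T) = -1.5 − (1.25)(-0.9375) = -0.328125
Var(2S + T) = (2)²·0.1875 + (1)²·12.05859375 + 2·(2)·(1)·-0.328125 = 11.49609375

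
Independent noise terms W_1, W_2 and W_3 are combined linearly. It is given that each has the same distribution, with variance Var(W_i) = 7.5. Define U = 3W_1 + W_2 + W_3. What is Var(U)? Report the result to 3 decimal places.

82.500

By independence, Var(U) = (3)²Var(W_1) + (1)²Var(W_2) + (1)²Var(W_3)
= (3)²·7.5 + (1)²·7.5 + (1)²·7.5 = 82.5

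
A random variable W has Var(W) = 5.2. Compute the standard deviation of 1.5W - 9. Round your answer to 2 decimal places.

3.42

Var(1.5W - 9) = (1.5)²·5.2 = 11.7
SD(1.5W - 9) = √11.7 ≈ 3.42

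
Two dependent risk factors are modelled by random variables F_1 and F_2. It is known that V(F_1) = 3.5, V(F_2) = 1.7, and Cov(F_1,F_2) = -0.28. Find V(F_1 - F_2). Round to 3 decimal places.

5.760

V(F_1 - F_2) = (1)²·V(F_1) + (-1)²·V(F_2) + 2·(1)·(-1)·Cov(F_1,F_2)
= 1·3.5 + 1·1.7 + -2·-0.28 = 5.76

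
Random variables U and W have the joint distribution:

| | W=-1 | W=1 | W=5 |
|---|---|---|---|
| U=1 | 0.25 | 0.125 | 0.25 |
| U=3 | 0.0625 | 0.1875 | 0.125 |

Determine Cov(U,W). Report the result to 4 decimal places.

0.0938

E[U] = 1.75,  E[W] = 1.875
E[UW] = 3.375
Cov(U,W) = E[UW] − E[U]E[W] = 3.375 − (1.75)(1.875) = 0.09375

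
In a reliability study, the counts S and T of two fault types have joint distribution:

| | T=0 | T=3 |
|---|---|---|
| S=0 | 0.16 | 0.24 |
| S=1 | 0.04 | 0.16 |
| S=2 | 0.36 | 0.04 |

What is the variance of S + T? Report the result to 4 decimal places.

1.8176

E[S] = 1,  E[T] = 1.32,  E[ST] = 0.72
var(S) = 1.8 − (1)² = 0.8;  var(T) = 3.96 − (1.32)² = 2.2176
Cov(S,T) = 0.72 − (1)(1.32) = -0.6
var(S + T) = (1)²·0.8 + (1)²·2.2176 + 2·(1)·(1)·-0.6 = 1.8176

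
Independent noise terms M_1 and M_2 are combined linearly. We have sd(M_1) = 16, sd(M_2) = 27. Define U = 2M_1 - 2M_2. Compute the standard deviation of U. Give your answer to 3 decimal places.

62.769

Var(M_1) = 256, Var(M_2) = 729
By independence, Var(U) = (2)²Var(M_1) + (-2)²Var(M_2)
= (2)²·256 + (-2)²·729 = 3940
sd(U) = √3940 ≈ 62.769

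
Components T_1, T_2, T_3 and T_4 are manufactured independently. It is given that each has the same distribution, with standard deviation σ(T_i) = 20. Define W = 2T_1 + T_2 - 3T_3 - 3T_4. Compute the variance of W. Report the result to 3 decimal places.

9200.000

Var(T_i) = (20)² = 400
By independence, Var(W) = (2)²Var(T_1) + (1)²Var(T_2) + (-3)²Var(T_3) + (-3)²Var(T_4)
= (2)²·400 + (1)²·400 + (-3)²·400 + (-3)²·400 = 9200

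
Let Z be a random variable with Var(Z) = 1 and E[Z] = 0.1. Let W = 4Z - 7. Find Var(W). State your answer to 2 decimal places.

Var(4Z - 7) = (4)²·Var(Z) = 16·1 = 16

16.00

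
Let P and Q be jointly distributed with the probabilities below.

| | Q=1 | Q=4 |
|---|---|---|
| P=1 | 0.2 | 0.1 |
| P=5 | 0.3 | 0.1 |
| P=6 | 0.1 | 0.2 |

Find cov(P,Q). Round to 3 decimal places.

0.480

E[P] = 4.1,  E[Q] = 2.2
E[PQ] = 9.5
cov(P,Q) = E[PQ] − E[P]E[Q] = 9.5 − (4.1)(2.2) = 0.48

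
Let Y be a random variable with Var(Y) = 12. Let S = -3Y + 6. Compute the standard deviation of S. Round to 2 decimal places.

Var(-3Y + 6) = (-3)²·12 = 108
SD(S) = √108 ≈ 10.39

10.39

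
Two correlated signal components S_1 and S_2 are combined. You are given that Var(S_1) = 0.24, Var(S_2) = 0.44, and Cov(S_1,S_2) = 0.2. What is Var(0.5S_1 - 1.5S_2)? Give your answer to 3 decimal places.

Var(0.5S_1 - 1.5S_2) = (0.5)²·Var(S_1) + (-1.5)²·Var(S_2) + 2·(0.5)·(-1.5)·Cov(S_1,S_2)
= 0.25·0.24 + 2.25·0.44 + -1.5·0.2 = 0.75

0.750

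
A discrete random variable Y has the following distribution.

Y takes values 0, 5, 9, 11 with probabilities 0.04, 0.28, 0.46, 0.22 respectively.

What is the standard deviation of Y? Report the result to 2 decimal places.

E[Y] = (0)(0.04) + (5)(0.28) + (9)(0.46) + (11)(0.22) = 7.96
E[Y²] = (0)²(0.04) + (5)²(0.28) + (9)²(0.46) + (11)²(0.22) = 70.88
Var(Y) = E[Y²] − (E[Y])² = 70.88 − (7.96)² = 7.5184
SD(Y) = √7.5184 ≈ 2.74

2.74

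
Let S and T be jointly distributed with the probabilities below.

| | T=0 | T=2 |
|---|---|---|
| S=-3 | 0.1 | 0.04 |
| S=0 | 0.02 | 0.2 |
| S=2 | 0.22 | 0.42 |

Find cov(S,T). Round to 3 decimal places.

E[S] = 0.86,  E[T] = 1.32
E[ST] = 1.44
cov(S,T) = E[ST] − E[S]E[T] = 1.44 − (0.86)(1.32) = 0.3048

0.305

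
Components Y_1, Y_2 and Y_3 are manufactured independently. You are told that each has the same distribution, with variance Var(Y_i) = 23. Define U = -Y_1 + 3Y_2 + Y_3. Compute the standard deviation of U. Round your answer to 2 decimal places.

By independence, Var(U) = (-1)²Var(Y_1) + (3)²Var(Y_2) + (1)²Var(Y_3)
= (-1)²·23 + (3)²·23 + (1)²·23 = 253
sd(U) = √253 ≈ 15.91

15.91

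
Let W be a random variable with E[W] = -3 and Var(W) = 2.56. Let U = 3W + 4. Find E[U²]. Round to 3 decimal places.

48.040

E[3W + 4] = 3·-3 + 4 = -5
Var(3W + 4) = (3)²·2.56 = 23.04
E[U²] = Var(U) + (E[U])² = 23.04 + (-5)² = 48.04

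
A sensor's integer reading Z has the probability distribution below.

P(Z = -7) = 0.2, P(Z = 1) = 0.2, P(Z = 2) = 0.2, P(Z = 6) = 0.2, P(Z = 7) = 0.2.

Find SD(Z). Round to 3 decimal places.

E[Z] = (-7)(0.2) + (1)(0.2) + (2)(0.2) + (6)(0.2) + (7)(0.2) = 1.8
E[Z²] = (-7)²(0.2) + (1)²(0.2) + (2)²(0.2) + (6)²(0.2) + (7)²(0.2) = 27.8
Var(Z) = E[Z²] − (E[Z])² = 27.8 − (1.8)² = 24.56
SD(Z) = √24.56 ≈ 4.956

4.956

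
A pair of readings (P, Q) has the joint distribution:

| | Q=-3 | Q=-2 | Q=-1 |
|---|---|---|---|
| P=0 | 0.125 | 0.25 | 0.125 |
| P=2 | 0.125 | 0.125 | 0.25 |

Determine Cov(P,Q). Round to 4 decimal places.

E[P] = 1,  E[Q] = -1.875
E[PQ] = -1.75
Cov(P,Q) = E[PQ] − E[P]E[Q] = -1.75 − (1)(-1.875) = 0.125

0.1250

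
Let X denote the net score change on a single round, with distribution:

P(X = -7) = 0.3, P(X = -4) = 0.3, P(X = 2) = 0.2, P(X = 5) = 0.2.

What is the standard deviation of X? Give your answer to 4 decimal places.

4.6573

E[X] = (-7)(0.3) + (-4)(0.3) + (2)(0.2) + (5)(0.2) = -1.9
E[X²] = (-7)²(0.3) + (-4)²(0.3) + (2)²(0.2) + (5)²(0.2) = 25.3
var(X) = E[X²] − (E[X])² = 25.3 − (-1.9)² = 21.69
SD(X) = √21.69 ≈ 4.6573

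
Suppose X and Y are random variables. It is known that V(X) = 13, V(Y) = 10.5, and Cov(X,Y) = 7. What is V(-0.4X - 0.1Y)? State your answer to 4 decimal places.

2.7450

V(-0.4X - 0.1Y) = (-0.4)²·V(X) + (-0.1)²·V(Y) + 2·(-0.4)·(-0.1)·Cov(X,Y)
= 0.16·13 + 0.01·10.5 + 0.08·7 = 2.745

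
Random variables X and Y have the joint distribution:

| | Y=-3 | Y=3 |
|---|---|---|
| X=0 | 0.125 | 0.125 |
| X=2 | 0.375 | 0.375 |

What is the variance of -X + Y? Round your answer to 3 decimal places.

9.750

E[X] = 1.5,  E[Y] = 0,  E[XY] = 0
Var(X) = 3 − (1.5)² = 0.75;  Var(Y) = 9 − (0)² = 9
cov(X,Y) = 0 − (1.5)(0) = 0
Var(-X + Y) = (-1)²·0.75 + (1)²·9 + 2·(-1)·(1)·0 = 9.75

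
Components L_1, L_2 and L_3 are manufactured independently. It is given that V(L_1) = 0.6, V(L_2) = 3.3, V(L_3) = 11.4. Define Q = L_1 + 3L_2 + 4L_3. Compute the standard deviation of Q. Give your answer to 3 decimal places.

By independence, V(Q) = (1)²V(L_1) + (3)²V(L_2) + (4)²V(L_3)
= (1)²·0.6 + (3)²·3.3 + (4)²·11.4 = 212.7
sd(Q) = √212.7 ≈ 14.584

14.584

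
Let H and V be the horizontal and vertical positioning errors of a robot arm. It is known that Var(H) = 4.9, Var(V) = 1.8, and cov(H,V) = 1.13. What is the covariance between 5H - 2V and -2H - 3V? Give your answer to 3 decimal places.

-50.630

cov(5H - 2V, -2H - 3V) = (5)(-2)Var(H) + (-2)(-3)Var(V) + [(5)(-3) + (-2)(-2)]cov(H,V)
= -10·4.9 + 6·1.8 + -11·1.13 = -50.63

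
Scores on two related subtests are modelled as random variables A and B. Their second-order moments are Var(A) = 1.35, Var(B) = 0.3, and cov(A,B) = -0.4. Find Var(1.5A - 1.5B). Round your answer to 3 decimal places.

5.513

Var(1.5A - 1.5B) = (1.5)²·Var(A) + (-1.5)²·Var(B) + 2·(1.5)·(-1.5)·cov(A,B)
= 2.25·1.35 + 2.25·0.3 + -4.5·-0.4 = 5.5125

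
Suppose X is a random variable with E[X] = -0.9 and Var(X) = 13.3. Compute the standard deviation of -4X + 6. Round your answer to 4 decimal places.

14.5877

Var(-4X + 6) = (-4)²·13.3 = 212.8
sd(-4X + 6) = √212.8 ≈ 14.5877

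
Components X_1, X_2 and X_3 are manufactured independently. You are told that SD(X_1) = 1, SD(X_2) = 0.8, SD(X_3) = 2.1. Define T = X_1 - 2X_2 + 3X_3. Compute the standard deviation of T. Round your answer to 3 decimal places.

V(X_1) = 1, V(X_2) = 0.64, V(X_3) = 4.41
By independence, V(T) = (1)²V(X_1) + (-2)²V(X_2) + (3)²V(X_3)
= (1)²·1 + (-2)²·0.64 + (3)²·4.41 = 43.25
SD(T) = √43.25 ≈ 6.576

6.576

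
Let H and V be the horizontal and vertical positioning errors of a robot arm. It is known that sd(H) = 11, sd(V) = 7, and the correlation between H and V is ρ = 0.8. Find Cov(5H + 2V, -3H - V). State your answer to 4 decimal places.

var(H) = (11)² = 121;  var(V) = (7)² = 49
Cov(H,V) = ρ·sd(H)·sd(V) = 0.8·11·7 = 61.6
Cov(5H + 2V, -3H - V) = (5)(-3)var(H) + (2)(-1)var(V) + [(5)(-1) + (2)(-3)]Cov(H,V)
= -15·121 + -2·49 + -11·61.6 = -2590.6

-2590.6000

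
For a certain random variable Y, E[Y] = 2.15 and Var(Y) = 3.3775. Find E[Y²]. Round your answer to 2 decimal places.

8.00

E[Y²] = Var(Y) + (E[Y])² = 3.3775 + (2.15)² = 8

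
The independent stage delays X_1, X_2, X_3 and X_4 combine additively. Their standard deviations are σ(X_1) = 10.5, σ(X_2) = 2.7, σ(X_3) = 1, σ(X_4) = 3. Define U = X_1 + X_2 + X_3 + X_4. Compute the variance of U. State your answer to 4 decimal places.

127.5400

Var(X_1) = 110.25, Var(X_2) = 7.29, Var(X_3) = 1, Var(X_4) = 9
By independence, Var(U) = (1)²Var(X_1) + (1)²Var(X_2) + (1)²Var(X_3) + (1)²Var(X_4)
= (1)²·110.25 + (1)²·7.29 + (1)²·1 + (1)²·9 = 127.54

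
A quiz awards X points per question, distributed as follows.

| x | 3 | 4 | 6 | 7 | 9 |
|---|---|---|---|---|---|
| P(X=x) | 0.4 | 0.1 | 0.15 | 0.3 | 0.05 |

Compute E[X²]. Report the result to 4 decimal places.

29.3500

E[X²] = (3)²(0.4) + (4)²(0.1) + (6)²(0.15) + (7)²(0.3) + (9)²(0.05) = 29.35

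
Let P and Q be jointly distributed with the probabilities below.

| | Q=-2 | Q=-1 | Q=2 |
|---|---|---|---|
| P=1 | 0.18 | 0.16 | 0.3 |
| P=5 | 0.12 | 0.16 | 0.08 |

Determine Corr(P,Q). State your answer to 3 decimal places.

-0.219

E[P] = 2.44,  E[Q] = -0.16
E[PQ] = -1.12
Cov(P,Q) = E[PQ] − E[P]E[Q] = -1.12 − (2.44)(-0.16) = -0.7296
var(P) = 3.6864,  var(Q) = 3.0144
ρ = -0.7296 / √(3.6864·3.0144) ≈ -0.219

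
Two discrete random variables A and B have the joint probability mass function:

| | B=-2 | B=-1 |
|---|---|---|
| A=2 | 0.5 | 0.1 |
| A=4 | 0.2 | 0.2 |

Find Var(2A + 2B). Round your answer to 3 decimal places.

E[A] = 2.8,  E[B] = -1.7,  E[AB] = -4.6
Var(A) = 8.8 − (2.8)² = 0.96;  Var(B) = 3.1 − (-1.7)² = 0.21
Cov(A,B) = -4.6 − (2.8)(-1.7) = 0.16
Var(2A + 2B) = (2)²·0.96 + (2)²·0.21 + 2·(2)·(2)·0.16 = 5.96

5.960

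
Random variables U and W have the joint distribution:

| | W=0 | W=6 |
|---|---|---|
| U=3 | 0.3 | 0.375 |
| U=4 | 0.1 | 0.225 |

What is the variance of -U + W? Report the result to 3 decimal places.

8.499

E[U] = 3.325,  E[W] = 3.6,  E[UW] = 12.15
Var(U) = 11.275 − (3.325)² = 0.219375;  Var(W) = 21.6 − (3.6)² = 8.64
Cov(U,W) = 12.15 − (3.325)(3.6) = 0.18
Var(-U + W) = (-1)²·0.219375 + (1)²·8.64 + 2·(-1)·(1)·0.18 = 8.499375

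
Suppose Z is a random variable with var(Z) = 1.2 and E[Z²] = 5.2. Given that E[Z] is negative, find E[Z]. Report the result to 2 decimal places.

-2.00

(E[Z])² = E[Z²] − var(Z) = 5.2 − 1.2 = 4
E[Z] = −√4 = -2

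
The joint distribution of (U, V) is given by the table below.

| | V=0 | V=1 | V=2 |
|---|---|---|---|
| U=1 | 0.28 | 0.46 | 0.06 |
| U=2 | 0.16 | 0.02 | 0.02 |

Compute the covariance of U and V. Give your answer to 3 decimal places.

-0.068

E[U] = 1.2,  E[V] = 0.64
E[UV] = 0.7
Cov(U,V) = E[UV] − E[U]E[V] = 0.7 − (1.2)(0.64) = -0.068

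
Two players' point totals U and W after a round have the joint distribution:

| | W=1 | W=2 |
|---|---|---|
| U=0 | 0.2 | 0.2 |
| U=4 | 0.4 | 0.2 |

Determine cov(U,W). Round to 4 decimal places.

E[U] = 2.4,  E[W] = 1.4
E[UW] = 3.2
cov(U,W) = E[UW] − E[U]E[W] = 3.2 − (2.4)(1.4) = -0.16

-0.1600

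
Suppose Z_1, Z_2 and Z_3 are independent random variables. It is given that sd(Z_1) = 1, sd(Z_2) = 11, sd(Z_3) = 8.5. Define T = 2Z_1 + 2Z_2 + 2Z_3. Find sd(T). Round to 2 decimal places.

27.87

Var(Z_1) = 1, Var(Z_2) = 121, Var(Z_3) = 72.25
By independence, Var(T) = (2)²Var(Z_1) + (2)²Var(Z_2) + (2)²Var(Z_3)
= (2)²·1 + (2)²·121 + (2)²·72.25 = 777
sd(T) = √777 ≈ 27.87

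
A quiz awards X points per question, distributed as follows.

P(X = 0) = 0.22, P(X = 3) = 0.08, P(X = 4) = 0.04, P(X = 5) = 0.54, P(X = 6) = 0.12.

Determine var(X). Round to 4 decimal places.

E[X] = (0)(0.22) + (3)(0.08) + (4)(0.04) + (5)(0.54) + (6)(0.12) = 3.82
E[X²] = (0)²(0.22) + (3)²(0.08) + (4)²(0.04) + (5)²(0.54) + (6)²(0.12) = 19.18
var(X) = E[X²] − (E[X])² = 19.18 − (3.82)² = 4.5876

4.5876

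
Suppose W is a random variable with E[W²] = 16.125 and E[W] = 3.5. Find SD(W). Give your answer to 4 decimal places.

var(W) = 16.125 − (3.5)² = 3.875
SD(W) = √3.875 ≈ 1.9685

1.9685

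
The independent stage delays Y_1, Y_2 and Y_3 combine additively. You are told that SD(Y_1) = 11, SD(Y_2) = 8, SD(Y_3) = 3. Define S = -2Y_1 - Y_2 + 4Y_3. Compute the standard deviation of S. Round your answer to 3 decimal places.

26.306

var(Y_1) = 121, var(Y_2) = 64, var(Y_3) = 9
By independence, var(S) = (-2)²var(Y_1) + (-1)²var(Y_2) + (4)²var(Y_3)
= (-2)²·121 + (-1)²·64 + (4)²·9 = 692
SD(S) = √692 ≈ 26.306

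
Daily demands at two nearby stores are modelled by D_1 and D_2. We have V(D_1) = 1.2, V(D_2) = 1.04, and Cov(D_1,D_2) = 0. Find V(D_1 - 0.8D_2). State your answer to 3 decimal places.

1.866

V(D_1 - 0.8D_2) = (1)²·V(D_1) + (-0.8)²·V(D_2) + 2·(1)·(-0.8)·Cov(D_1,D_2)
= 1·1.2 + 0.64·1.04 + -1.6·0 = 1.8656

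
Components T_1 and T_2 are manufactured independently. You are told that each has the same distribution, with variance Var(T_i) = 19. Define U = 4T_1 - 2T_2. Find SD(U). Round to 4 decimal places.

19.4936

By independence, Var(U) = (4)²Var(T_1) + (-2)²Var(T_2)
= (4)²·19 + (-2)²·19 = 380
SD(U) = √380 ≈ 19.4936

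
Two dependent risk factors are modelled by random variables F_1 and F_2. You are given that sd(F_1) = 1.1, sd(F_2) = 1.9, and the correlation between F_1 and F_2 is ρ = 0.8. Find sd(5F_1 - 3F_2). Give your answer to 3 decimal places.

3.547

Var(F_1) = (1.1)² = 1.21;  Var(F_2) = (1.9)² = 3.61
Cov(F_1,F_2) = ρ·sd(F_1)·sd(F_2) = 0.8·1.1·1.9 = 1.672
Var(5F_1 - 3F_2) = (5)²·Var(F_1) + (-3)²·Var(F_2) + 2·(5)·(-3)·Cov(F_1,F_2)
= 25·1.21 + 9·3.61 + -30·1.672 = 12.58
sd(5F_1 - 3F_2) = √12.58 ≈ 3.547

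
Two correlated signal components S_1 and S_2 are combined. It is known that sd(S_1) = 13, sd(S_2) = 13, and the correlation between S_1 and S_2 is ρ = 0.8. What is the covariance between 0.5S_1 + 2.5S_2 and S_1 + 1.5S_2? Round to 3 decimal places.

Var(S_1) = (13)² = 169;  Var(S_2) = (13)² = 169
Cov(S_1,S_2) = ρ·sd(S_1)·sd(S_2) = 0.8·13·13 = 135.2
Cov(0.5S_1 + 2.5S_2, S_1 + 1.5S_2) = (0.5)(1)Var(S_1) + (2.5)(1.5)Var(S_2) + [(0.5)(1.5) + (2.5)(1)]Cov(S_1,S_2)
= 0.5·169 + 3.75·169 + 3.25·135.2 = 1157.65

1157.650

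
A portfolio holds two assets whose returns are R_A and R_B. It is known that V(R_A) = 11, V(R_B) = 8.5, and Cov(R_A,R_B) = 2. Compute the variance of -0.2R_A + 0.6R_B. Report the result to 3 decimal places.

3.020

V(-0.2R_A + 0.6R_B) = (-0.2)²·V(R_A) + (0.6)²·V(R_B) + 2·(-0.2)·(0.6)·Cov(R_A,R_B)
= 0.04·11 + 0.36·8.5 + -0.24·2 = 3.02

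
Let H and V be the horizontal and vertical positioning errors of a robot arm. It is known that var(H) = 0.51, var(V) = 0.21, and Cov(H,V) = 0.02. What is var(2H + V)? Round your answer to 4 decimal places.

2.3300

var(2H + V) = (2)²·var(H) + (1)²·var(V) + 2·(2)·(1)·Cov(H,V)
= 4·0.51 + 1·0.21 + 4·0.02 = 2.33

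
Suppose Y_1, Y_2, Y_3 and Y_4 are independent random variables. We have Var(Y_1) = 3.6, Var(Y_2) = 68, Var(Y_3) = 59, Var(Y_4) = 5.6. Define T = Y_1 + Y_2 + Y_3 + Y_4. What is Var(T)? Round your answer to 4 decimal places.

136.2000

By independence, Var(T) = (1)²Var(Y_1) + (1)²Var(Y_2) + (1)²Var(Y_3) + (1)²Var(Y_4)
= (1)²·3.6 + (1)²·68 + (1)²·59 + (1)²·5.6 = 136.2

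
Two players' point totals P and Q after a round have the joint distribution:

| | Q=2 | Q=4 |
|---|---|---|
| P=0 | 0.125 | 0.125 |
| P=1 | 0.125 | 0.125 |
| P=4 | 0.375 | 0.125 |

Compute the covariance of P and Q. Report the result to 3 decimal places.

E[P] = 2.25,  E[Q] = 2.75
E[PQ] = 5.75
Cov(P,Q) = E[PQ] − E[P]E[Q] = 5.75 − (2.25)(2.75) = -0.4375

-0.438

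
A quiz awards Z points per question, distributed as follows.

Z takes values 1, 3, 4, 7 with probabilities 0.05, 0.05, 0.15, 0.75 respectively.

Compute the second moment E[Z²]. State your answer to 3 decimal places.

E[Z²] = (1)²(0.05) + (3)²(0.05) + (4)²(0.15) + (7)²(0.75) = 39.65

39.650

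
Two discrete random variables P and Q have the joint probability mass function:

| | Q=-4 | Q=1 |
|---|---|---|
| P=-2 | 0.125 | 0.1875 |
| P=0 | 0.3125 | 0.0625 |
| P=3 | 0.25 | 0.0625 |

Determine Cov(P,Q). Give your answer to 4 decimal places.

E[P] = 0.3125,  E[Q] = -2.4375
E[PQ] = -2.1875
Cov(P,Q) = E[PQ] − E[P]E[Q] = -2.1875 − (0.3125)(-2.4375) = -1.42578125

-1.4258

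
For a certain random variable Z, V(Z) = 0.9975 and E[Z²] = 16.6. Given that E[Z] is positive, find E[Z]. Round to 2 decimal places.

(E[Z])² = E[Z²] − V(Z) = 16.6 − 0.9975 = 15.6025
E[Z] = √15.6025 = 3.95

3.95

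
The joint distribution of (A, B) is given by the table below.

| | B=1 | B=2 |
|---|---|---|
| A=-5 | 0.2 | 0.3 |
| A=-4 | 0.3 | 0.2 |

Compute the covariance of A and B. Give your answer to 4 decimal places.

-0.0500

E[A] = -4.5,  E[B] = 1.5
E[AB] = -6.8
Cov(A,B) = E[AB] − E[A]E[B] = -6.8 − (-4.5)(1.5) = -0.05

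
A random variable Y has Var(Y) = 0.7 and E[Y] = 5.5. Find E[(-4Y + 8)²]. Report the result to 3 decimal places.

E[-4Y + 8] = -4·5.5 + 8 = -14
Var(-4Y + 8) = (-4)²·0.7 = 11.2
E[(-4Y + 8)²] = Var((-4Y + 8)) + (E[(-4Y + 8)])² = 11.2 + (-14)² = 207.2

207.200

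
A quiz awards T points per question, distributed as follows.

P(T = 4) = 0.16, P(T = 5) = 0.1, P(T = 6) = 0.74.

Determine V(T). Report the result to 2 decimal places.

E[T] = (4)(0.16) + (5)(0.1) + (6)(0.74) = 5.58
E[T²] = (4)²(0.16) + (5)²(0.1) + (6)²(0.74) = 31.7
V(T) = E[T²] − (E[T])² = 31.7 − (5.58)² = 0.5636

0.56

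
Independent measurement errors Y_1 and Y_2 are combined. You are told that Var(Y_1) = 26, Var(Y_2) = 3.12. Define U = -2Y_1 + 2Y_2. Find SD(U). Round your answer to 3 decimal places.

By independence, Var(U) = (-2)²Var(Y_1) + (2)²Var(Y_2)
= (-2)²·26 + (2)²·3.12 = 116.48
SD(U) = √116.48 ≈ 10.793

10.793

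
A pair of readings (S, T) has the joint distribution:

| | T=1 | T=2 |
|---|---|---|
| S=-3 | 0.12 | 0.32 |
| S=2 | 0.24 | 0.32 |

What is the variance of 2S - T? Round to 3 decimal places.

25.638

E[S] = -0.2,  E[T] = 1.64,  E[ST] = -0.52
Var(S) = 6.2 − (-0.2)² = 6.16;  Var(T) = 2.92 − (1.64)² = 0.2304
Cov(S,T) = -0.52 − (-0.2)(1.64) = -0.192
Var(2S - T) = (2)²·6.16 + (-1)²·0.2304 + 2·(2)·(-1)·-0.192 = 25.6384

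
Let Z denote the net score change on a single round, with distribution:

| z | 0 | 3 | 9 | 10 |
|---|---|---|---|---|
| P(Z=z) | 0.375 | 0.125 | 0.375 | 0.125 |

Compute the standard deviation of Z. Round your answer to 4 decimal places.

E[Z] = (0)(0.375) + (3)(0.125) + (9)(0.375) + (10)(0.125) = 5
E[Z²] = (0)²(0.375) + (3)²(0.125) + (9)²(0.375) + (10)²(0.125) = 44
V(Z) = E[Z²] − (E[Z])² = 44 − (5)² = 19
SD(Z) = √19 ≈ 4.3589

4.3589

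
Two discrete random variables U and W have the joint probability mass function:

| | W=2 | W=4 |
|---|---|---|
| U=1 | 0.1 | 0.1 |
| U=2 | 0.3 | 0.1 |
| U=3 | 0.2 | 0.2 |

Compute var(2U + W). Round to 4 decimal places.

3.3600

E[U] = 2.2,  E[W] = 2.8,  E[UW] = 6.2
var(U) = 5.4 − (2.2)² = 0.56;  var(W) = 8.8 − (2.8)² = 0.96
cov(U,W) = 6.2 − (2.2)(2.8) = 0.04
var(2U + W) = (2)²·0.56 + (1)²·0.96 + 2·(2)·(1)·0.04 = 3.36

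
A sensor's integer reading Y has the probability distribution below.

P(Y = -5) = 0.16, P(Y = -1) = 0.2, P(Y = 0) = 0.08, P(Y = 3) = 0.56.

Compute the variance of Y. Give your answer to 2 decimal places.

E[Y] = (-5)(0.16) + (-1)(0.2) + (0)(0.08) + (3)(0.56) = 0.68
E[Y²] = (-5)²(0.16) + (-1)²(0.2) + (0)²(0.08) + (3)²(0.56) = 9.24
Var(Y) = E[Y²] − (E[Y])² = 9.24 − (0.68)² = 8.7776

8.78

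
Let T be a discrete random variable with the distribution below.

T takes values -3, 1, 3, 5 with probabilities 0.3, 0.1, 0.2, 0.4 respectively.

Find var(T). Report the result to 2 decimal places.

E[T] = (-3)(0.3) + (1)(0.1) + (3)(0.2) + (5)(0.4) = 1.8
E[T²] = (-3)²(0.3) + (1)²(0.1) + (3)²(0.2) + (5)²(0.4) = 14.6
var(T) = E[T²] − (E[T])² = 14.6 − (1.8)² = 11.36

11.36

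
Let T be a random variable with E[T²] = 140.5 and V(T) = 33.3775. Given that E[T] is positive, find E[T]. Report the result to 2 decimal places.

10.35

(E[T])² = E[T²] − V(T) = 140.5 − 33.3775 = 107.1225
E[T] = √107.1225 = 10.35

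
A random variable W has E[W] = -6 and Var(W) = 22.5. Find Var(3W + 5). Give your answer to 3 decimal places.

Var(3W + 5) = (3)²·Var(W) = 9·22.5 = 202.5

202.500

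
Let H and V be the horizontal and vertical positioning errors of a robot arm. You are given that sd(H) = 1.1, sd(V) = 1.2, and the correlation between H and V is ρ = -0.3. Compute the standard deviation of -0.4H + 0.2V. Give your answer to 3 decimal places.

Var(H) = (1.1)² = 1.21;  Var(V) = (1.2)² = 1.44
Cov(H,V) = ρ·sd(H)·sd(V) = -0.3·1.1·1.2 = -0.396
Var(-0.4H + 0.2V) = (-0.4)²·Var(H) + (0.2)²·Var(V) + 2·(-0.4)·(0.2)·Cov(H,V)
= 0.16·1.21 + 0.04·1.44 + -0.16·-0.396 = 0.31456
sd(-0.4H + 0.2V) = √0.31456 ≈ 0.561

0.561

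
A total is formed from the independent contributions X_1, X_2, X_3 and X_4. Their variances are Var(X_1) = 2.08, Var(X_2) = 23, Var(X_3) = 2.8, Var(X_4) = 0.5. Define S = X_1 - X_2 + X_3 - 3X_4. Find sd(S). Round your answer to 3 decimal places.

By independence, Var(S) = (1)²Var(X_1) + (-1)²Var(X_2) + (1)²Var(X_3) + (-3)²Var(X_4)
= (1)²·2.08 + (-1)²·23 + (1)²·2.8 + (-3)²·0.5 = 32.38
sd(S) = √32.38 ≈ 5.690

5.690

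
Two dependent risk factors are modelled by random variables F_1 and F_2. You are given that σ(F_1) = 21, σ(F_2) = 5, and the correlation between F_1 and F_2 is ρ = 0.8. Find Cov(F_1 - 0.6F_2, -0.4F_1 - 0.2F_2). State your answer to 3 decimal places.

Var(F_1) = (21)² = 441;  Var(F_2) = (5)² = 25
Cov(F_1,F_2) = ρ·σ(F_1)·σ(F_2) = 0.8·21·5 = 84
Cov(F_1 - 0.6F_2, -0.4F_1 - 0.2F_2) = (1)(-0.4)Var(F_1) + (-0.6)(-0.2)Var(F_2) + [(1)(-0.2) + (-0.6)(-0.4)]Cov(F_1,F_2)
= -0.4·441 + 0.12·25 + 0.04·84 = -170.04

-170.040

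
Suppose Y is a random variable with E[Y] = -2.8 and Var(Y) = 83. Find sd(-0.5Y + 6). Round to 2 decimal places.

Var(-0.5Y + 6) = (-0.5)²·83 = 20.75
sd(-0.5Y + 6) = √20.75 ≈ 4.56

4.56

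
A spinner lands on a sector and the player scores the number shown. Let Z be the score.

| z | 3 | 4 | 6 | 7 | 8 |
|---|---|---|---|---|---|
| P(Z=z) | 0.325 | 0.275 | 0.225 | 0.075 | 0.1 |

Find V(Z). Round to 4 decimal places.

2.9375

E[Z] = (3)(0.325) + (4)(0.275) + (6)(0.225) + (7)(0.075) + (8)(0.1) = 4.75
E[Z²] = (3)²(0.325) + (4)²(0.275) + (6)²(0.225) + (7)²(0.075) + (8)²(0.1) = 25.5
V(Z) = E[Z²] − (E[Z])² = 25.5 − (4.75)² = 2.9375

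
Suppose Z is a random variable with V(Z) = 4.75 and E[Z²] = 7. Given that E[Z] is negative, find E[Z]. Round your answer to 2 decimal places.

(E[Z])² = E[Z²] − V(Z) = 7 − 4.75 = 2.25
E[Z] = −√2.25 = -1.5

-1.50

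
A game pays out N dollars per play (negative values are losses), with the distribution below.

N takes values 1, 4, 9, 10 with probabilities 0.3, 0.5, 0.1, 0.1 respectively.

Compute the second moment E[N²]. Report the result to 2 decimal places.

E[N²] = (1)²(0.3) + (4)²(0.5) + (9)²(0.1) + (10)²(0.1) = 26.4

26.40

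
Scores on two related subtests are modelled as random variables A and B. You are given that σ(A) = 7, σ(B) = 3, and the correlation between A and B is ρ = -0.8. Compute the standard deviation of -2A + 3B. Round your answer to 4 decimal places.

21.8769

Var(A) = (7)² = 49;  Var(B) = (3)² = 9
cov(A,B) = ρ·σ(A)·σ(B) = -0.8·7·3 = -16.8
Var(-2A + 3B) = (-2)²·Var(A) + (3)²·Var(B) + 2·(-2)·(3)·cov(A,B)
= 4·49 + 9·9 + -12·-16.8 = 478.6
σ(-2A + 3B) = √478.6 ≈ 21.8769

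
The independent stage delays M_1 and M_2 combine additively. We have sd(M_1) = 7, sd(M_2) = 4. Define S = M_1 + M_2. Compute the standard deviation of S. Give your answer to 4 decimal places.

V(M_1) = 49, V(M_2) = 16
By independence, V(S) = (1)²V(M_1) + (1)²V(M_2)
= (1)²·49 + (1)²·16 = 65
sd(S) = √65 ≈ 8.0623

8.0623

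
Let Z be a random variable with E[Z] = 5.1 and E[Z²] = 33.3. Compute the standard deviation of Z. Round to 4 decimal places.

Var(Z) = 33.3 − (5.1)² = 7.29
σ(Z) = √7.29 ≈ 2.7000

2.7000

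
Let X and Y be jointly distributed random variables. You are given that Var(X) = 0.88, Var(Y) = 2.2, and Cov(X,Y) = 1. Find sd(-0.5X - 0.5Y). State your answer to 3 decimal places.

Var(-0.5X - 0.5Y) = (-0.5)²·Var(X) + (-0.5)²·Var(Y) + 2·(-0.5)·(-0.5)·Cov(X,Y)
= 0.25·0.88 + 0.25·2.2 + 0.5·1 = 1.27
sd(-0.5X - 0.5Y) = √1.27 ≈ 1.127

1.127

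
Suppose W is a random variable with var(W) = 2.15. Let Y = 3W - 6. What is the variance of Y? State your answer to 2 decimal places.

19.35

var(3W - 6) = (3)²·var(W) = 9·2.15 = 19.35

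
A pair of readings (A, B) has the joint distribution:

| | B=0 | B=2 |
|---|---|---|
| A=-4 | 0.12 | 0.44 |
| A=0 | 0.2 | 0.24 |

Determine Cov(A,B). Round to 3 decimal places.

E[A] = -2.24,  E[B] = 1.36
E[AB] = -3.52
Cov(A,B) = E[AB] − E[A]E[B] = -3.52 − (-2.24)(1.36) = -0.4736

-0.474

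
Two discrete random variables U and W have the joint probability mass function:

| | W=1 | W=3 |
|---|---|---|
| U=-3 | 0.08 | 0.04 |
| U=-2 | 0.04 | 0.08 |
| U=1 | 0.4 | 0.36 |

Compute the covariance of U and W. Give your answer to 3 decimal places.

E[U] = 0.16,  E[W] = 1.96
E[UW] = 0.32
cov(U,W) = E[UW] − E[U]E[W] = 0.32 − (0.16)(1.96) = 0.0064

0.006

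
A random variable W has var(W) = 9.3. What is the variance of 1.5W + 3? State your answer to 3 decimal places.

20.925

var(1.5W + 3) = (1.5)²·var(W) = 2.25·9.3 = 20.925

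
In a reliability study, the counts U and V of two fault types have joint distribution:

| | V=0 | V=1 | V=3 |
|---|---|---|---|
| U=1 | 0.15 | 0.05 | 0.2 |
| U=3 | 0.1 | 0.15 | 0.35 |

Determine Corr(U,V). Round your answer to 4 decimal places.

E[U] = 2.2,  E[V] = 1.85
E[UV] = 4.25
Cov(U,V) = E[UV] − E[U]E[V] = 4.25 − (2.2)(1.85) = 0.18
Var(U) = 0.96,  Var(V) = 1.7275
ρ = 0.18 / √(0.96·1.7275) ≈ 0.1398

0.1398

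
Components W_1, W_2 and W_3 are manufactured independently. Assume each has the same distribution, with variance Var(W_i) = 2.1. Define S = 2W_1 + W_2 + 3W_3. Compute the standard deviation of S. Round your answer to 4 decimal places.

By independence, Var(S) = (2)²Var(W_1) + (1)²Var(W_2) + (3)²Var(W_3)
= (2)²·2.1 + (1)²·2.1 + (3)²·2.1 = 29.4
SD(S) = √29.4 ≈ 5.4222

5.4222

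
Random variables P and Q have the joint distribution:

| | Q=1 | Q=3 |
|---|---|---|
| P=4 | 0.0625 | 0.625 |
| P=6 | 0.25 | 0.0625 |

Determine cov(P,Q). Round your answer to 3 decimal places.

-0.609

E[P] = 4.625,  E[Q] = 2.375
E[PQ] = 10.375
cov(P,Q) = E[PQ] − E[P]E[Q] = 10.375 − (4.625)(2.375) = -0.609375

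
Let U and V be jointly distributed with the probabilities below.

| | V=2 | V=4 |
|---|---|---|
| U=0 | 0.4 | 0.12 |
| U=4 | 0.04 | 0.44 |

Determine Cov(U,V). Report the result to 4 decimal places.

E[U] = 1.92,  E[V] = 3.12
E[UV] = 7.36
Cov(U,V) = E[UV] − E[U]E[V] = 7.36 − (1.92)(3.12) = 1.3696

1.3696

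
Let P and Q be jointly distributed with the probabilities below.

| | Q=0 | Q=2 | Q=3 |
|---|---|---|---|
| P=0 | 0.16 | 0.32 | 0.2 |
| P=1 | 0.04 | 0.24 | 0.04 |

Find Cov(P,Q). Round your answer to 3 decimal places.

E[P] = 0.32,  E[Q] = 1.84
E[PQ] = 0.6
Cov(P,Q) = E[PQ] − E[P]E[Q] = 0.6 − (0.32)(1.84) = 0.0112

0.011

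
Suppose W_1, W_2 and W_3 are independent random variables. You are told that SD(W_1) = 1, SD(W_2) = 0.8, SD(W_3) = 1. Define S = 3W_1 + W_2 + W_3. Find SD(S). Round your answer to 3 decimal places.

3.262

V(W_1) = 1, V(W_2) = 0.64, V(W_3) = 1
By independence, V(S) = (3)²V(W_1) + (1)²V(W_2) + (1)²V(W_3)
= (3)²·1 + (1)²·0.64 + (1)²·1 = 10.64
SD(S) = √10.64 ≈ 3.262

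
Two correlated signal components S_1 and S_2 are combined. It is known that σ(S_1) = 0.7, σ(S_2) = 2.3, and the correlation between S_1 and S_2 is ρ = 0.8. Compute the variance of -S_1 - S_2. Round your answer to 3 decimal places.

8.356

var(S_1) = (0.7)² = 0.49;  var(S_2) = (2.3)² = 5.29
Cov(S_1,S_2) = ρ·σ(S_1)·σ(S_2) = 0.8·0.7·2.3 = 1.288
var(-S_1 - S_2) = (-1)²·var(S_1) + (-1)²·var(S_2) + 2·(-1)·(-1)·Cov(S_1,S_2)
= 1·0.49 + 1·5.29 + 2·1.288 = 8.356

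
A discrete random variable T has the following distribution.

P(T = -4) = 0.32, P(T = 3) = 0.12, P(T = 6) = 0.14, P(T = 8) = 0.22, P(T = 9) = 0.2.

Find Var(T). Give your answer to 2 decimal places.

E[T] = (-4)(0.32) + (3)(0.12) + (6)(0.14) + (8)(0.22) + (9)(0.2) = 3.48
E[T²] = (-4)²(0.32) + (3)²(0.12) + (6)²(0.14) + (8)²(0.22) + (9)²(0.2) = 41.52
Var(T) = E[T²] − (E[T])² = 41.52 − (3.48)² = 29.4096

29.41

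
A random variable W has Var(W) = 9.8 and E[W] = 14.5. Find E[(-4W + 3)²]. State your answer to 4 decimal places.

3181.8000

E[-4W + 3] = -4·14.5 + 3 = -55
Var(-4W + 3) = (-4)²·9.8 = 156.8
E[(-4W + 3)²] = Var((-4W + 3)) + (E[(-4W + 3)])² = 156.8 + (-55)² = 3181.8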